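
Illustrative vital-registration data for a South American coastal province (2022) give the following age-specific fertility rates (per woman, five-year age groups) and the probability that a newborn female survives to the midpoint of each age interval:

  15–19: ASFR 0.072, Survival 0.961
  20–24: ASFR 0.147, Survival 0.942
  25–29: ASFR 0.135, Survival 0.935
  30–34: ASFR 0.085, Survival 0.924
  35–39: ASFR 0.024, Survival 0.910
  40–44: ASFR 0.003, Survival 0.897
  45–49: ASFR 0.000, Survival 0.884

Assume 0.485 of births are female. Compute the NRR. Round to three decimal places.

1.060

Proportion female at birth = 0.485.
Survival-weighted fertility by age (5·fₓ·Sₓ):
  15–19: 5 × 0.072 × 0.961 = 0.34596
  20–24: 5 × 0.147 × 0.942 = 0.69237
  25–29: 5 × 0.135 × 0.935 = 0.63113
  30–34: 5 × 0.085 × 0.924 = 0.39270
  35–39: 5 × 0.024 × 0.910 = 0.10920
  40–44: 5 × 0.003 × 0.897 = 0.01346
  45–49: 5 × 0.000 × 0.884 = 0.00000
Sum = 2.18482
NRR = 0.485 × 2.18482 = 1.05964
NRR > 1, so each generation more than replaces itself.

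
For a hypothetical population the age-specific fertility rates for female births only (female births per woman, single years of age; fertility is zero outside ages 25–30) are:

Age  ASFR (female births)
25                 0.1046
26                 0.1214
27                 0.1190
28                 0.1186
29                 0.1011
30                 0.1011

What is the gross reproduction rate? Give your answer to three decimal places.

0.666

Sum of female ASFRs = 0.1046 + 0.1214 + 0.1190 + 0.1186 + 0.1011 + 0.1011 = 0.6658
GRR = 0.6658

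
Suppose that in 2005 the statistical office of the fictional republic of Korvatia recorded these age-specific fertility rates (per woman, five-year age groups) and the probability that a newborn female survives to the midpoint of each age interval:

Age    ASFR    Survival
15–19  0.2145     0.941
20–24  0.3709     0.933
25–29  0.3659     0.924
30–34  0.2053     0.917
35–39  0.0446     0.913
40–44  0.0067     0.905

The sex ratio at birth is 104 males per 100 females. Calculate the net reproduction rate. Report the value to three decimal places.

2.748

Proportion female at birth = 100 / (100 + 104) = 0.49020.
Per-age-group product (5 × ASFR × survival probability):
  15–19: 5 × 0.2145 × 0.941 = 1.00922
  20–24: 5 × 0.3709 × 0.933 = 1.73025
  25–29: 5 × 0.3659 × 0.924 = 1.69046
  30–34: 5 × 0.2053 × 0.917 = 0.94130
  35–39: 5 × 0.0446 × 0.913 = 0.20360
  40–44: 5 × 0.0067 × 0.905 = 0.03032
Sum = 5.60515
NRR = 0.49020 × 5.60515 = 2.74764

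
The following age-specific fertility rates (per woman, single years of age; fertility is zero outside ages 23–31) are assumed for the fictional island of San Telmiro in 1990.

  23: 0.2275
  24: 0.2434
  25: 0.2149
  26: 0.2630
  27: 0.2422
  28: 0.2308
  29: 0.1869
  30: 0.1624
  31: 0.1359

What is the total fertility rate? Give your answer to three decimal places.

1.907

Sum of ASFRs = 0.2275 + 0.2434 + 0.2149 + 0.2630 + 0.2422 + 0.2308 + 0.1869 + 0.1624 + 0.1359 = 1.9070
TFR = 1.907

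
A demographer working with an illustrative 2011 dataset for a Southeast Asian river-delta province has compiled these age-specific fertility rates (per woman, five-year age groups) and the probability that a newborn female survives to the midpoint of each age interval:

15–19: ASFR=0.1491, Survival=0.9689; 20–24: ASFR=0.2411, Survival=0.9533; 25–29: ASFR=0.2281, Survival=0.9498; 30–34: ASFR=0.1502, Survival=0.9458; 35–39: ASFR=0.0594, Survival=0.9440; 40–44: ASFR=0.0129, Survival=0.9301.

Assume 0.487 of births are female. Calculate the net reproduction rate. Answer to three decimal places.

Proportion female at birth = 0.487.
Each age group contributes 5 × ASFR × survival:
  15–19: 5 × 0.1491 × 0.9689 = 0.72231
  20–24: 5 × 0.2411 × 0.9533 = 1.14920
  25–29: 5 × 0.2281 × 0.9498 = 1.08325
  30–34: 5 × 0.1502 × 0.9458 = 0.71030
  35–39: 5 × 0.0594 × 0.9440 = 0.28037
  40–44: 5 × 0.0129 × 0.9301 = 0.05999
Sum = 4.00542
NRR = 0.487 × 4.00542 = 1.95064
NRR > 1, so each generation more than replaces itself.

1.951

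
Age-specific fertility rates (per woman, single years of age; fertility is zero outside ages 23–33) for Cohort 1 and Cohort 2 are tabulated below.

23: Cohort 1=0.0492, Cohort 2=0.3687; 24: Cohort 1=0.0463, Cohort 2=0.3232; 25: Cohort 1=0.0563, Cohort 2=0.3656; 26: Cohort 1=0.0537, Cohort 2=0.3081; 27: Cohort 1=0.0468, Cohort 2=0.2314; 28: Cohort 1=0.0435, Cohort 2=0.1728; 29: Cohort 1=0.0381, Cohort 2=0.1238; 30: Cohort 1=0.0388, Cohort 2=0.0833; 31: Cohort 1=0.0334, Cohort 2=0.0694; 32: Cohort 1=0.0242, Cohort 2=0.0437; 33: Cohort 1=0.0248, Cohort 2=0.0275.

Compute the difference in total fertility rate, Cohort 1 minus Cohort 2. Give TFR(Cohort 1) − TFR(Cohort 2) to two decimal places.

Cohort 1:
  Sum of ASFRs = 0.0492 + 0.0463 + 0.0563 + 0.0537 + 0.0468 + 0.0435 + 0.0381 + 0.0388 + 0.0334 + 0.0242 + 0.0248 = 0.4551
  TFR = 0.4551
Cohort 2:
  Sum of ASFRs = 0.3687 + 0.3232 + 0.3656 + 0.3081 + 0.2314 + 0.1728 + 0.1238 + 0.0833 + 0.0694 + 0.0437 + 0.0275 = 2.1175
  TFR = 2.1175
Difference = 0.4551 − 2.1175 = -1.6624

-1.66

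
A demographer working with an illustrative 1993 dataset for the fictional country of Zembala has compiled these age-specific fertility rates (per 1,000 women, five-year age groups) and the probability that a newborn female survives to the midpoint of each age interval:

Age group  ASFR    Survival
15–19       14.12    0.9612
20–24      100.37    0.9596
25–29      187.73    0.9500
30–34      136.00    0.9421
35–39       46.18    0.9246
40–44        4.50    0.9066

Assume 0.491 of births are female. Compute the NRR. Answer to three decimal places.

1.137

Proportion female at birth = 0.491.
Survival-weighted fertility by age (5·fₓ·Sₓ):
  15–19: 5 × 14.12/1000 × 0.9612 = 0.06786
  20–24: 5 × 100.37/1000 × 0.9596 = 0.48158
  25–29: 5 × 187.73/1000 × 0.9500 = 0.89172
  30–34: 5 × 136.00/1000 × 0.9421 = 0.64063
  35–39: 5 × 46.18/1000 × 0.9246 = 0.21349
  40–44: 5 × 4.50/1000 × 0.9066 = 0.02040
Sum = 2.31568
NRR = 0.491 × 2.31568 = 1.13700
With NRR above 1 the population is above replacement fertility.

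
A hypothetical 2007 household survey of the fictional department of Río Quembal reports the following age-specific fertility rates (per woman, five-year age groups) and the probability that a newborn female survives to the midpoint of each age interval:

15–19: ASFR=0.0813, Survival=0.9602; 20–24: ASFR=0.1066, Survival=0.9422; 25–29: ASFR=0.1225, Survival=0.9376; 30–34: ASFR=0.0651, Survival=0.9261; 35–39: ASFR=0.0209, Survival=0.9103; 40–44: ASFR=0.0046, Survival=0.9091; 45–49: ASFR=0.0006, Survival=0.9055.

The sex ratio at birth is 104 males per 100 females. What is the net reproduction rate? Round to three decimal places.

0.925

Proportion female at birth = 100 / (100 + 104) = 0.49020.
Survival-weighted fertility by age (5·fₓ·Sₓ):
  15–19: 5 × 0.0813 × 0.9602 = 0.39032
  20–24: 5 × 0.1066 × 0.9422 = 0.50219
  25–29: 5 × 0.1225 × 0.9376 = 0.57428
  30–34: 5 × 0.0651 × 0.9261 = 0.30145
  35–39: 5 × 0.0209 × 0.9103 = 0.09513
  40–44: 5 × 0.0046 × 0.9091 = 0.02091
  45–49: 5 × 0.0006 × 0.9055 = 0.00272
Sum = 1.88700
NRR = 0.49020 × 1.88700 = 0.92501
An NRR under 1 implies long-run decline under these rates.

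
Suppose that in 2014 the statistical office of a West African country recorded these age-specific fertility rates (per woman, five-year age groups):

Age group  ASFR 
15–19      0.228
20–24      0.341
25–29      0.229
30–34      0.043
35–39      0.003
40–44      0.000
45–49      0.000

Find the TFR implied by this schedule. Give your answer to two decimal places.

4.22

Sum of ASFRs = 0.228 + 0.341 + 0.229 + 0.043 + 0.003 + 0.000 + 0.000 = 0.844
TFR = 5 × 0.844 = 4.22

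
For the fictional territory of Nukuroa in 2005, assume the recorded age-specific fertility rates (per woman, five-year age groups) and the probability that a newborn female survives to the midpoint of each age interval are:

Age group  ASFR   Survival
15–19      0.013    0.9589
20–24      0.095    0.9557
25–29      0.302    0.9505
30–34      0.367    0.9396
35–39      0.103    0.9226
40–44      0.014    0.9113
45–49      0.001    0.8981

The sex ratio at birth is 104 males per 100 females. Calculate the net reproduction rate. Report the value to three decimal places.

2.068

Proportion female at birth = 100 / (100 + 104) = 0.49020.
Survival-weighted fertility by age (5·fₓ·Sₓ):
  15–19: 5 × 0.013 × 0.9589 = 0.06233
  20–24: 5 × 0.095 × 0.9557 = 0.45396
  25–29: 5 × 0.302 × 0.9505 = 1.43526
  30–34: 5 × 0.367 × 0.9396 = 1.72417
  35–39: 5 × 0.103 × 0.9226 = 0.47514
  40–44: 5 × 0.014 × 0.9113 = 0.06379
  45–49: 5 × 0.001 × 0.8981 = 0.00449
Sum = 4.21914
NRR = 0.49020 × 4.21914 = 2.06822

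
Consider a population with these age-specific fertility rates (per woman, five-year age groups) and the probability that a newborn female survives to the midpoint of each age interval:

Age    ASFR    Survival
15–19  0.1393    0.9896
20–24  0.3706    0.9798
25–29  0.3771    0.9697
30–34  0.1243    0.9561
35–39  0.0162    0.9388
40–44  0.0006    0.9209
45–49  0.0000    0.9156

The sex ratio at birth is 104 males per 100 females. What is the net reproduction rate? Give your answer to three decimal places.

2.454

Proportion female at birth = 100 / (100 + 104) = 0.49020.
Weighting each age-specific rate by interval width and survival:
  15–19: 5 × 0.1393 × 0.9896 = 0.68926
  20–24: 5 × 0.3706 × 0.9798 = 1.81557
  25–29: 5 × 0.3771 × 0.9697 = 1.82837
  30–34: 5 × 0.1243 × 0.9561 = 0.59422
  35–39: 5 × 0.0162 × 0.9388 = 0.07604
  40–44: 5 × 0.0006 × 0.9209 = 0.00276
  45–49: 5 × 0.0000 × 0.9156 = 0.00000
Sum = 5.00622
NRR = 0.49020 × 5.00622 = 2.45405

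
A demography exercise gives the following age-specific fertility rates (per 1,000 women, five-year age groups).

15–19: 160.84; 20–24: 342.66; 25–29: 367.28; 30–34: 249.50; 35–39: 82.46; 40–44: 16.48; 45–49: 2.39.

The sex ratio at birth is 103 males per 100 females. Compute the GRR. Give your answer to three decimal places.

3.009

Proportion female at birth = 100 / (100 + 103) = 0.49261.
Sum of ASFRs = 160.84 + 342.66 + 367.28 + 249.50 + 82.46 + 16.48 + 2.39 = 1221.61
TFR = 5 × 1221.61 / 1000 = 6.10805
GRR = 0.49261 × 6.10805 = 3.00889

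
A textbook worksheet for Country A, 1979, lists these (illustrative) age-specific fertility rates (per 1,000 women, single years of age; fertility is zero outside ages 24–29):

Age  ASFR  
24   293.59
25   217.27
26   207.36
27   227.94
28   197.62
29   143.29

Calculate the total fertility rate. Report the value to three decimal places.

1.287

Sum of ASFRs = 293.59 + 217.27 + 207.36 + 227.94 + 197.62 + 143.29 = 1287.07
TFR = 1287.07 / 1000 = 1.28707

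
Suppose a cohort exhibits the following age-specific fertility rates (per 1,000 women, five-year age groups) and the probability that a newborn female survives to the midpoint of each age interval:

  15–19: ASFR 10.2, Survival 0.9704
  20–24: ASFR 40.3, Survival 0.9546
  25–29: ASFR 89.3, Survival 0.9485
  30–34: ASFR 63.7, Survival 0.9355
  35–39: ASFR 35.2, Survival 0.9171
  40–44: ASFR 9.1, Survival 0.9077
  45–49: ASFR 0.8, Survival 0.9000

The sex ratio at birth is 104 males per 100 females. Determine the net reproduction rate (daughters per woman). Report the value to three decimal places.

Proportion female at birth = 100 / (100 + 104) = 0.49020.
Weighting each age-specific rate by interval width and survival:
  15–19: 5 × 10.2/1000 × 0.9704 = 0.04949
  20–24: 5 × 40.3/1000 × 0.9546 = 0.19235
  25–29: 5 × 89.3/1000 × 0.9485 = 0.42351
  30–34: 5 × 63.7/1000 × 0.9355 = 0.29796
  35–39: 5 × 35.2/1000 × 0.9171 = 0.16141
  40–44: 5 × 9.1/1000 × 0.9077 = 0.04130
  45–49: 5 × 0.8/1000 × 0.9000 = 0.00360
Sum = 1.16962
NRR = 0.49020 × 1.16962 = 0.57335

0.573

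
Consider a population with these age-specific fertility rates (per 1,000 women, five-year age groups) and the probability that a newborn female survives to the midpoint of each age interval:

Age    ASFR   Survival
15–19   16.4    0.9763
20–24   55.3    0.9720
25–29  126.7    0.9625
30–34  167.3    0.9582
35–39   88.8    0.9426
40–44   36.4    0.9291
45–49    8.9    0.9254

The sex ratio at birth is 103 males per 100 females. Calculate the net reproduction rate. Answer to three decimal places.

1.177

Proportion female at birth = 100 / (100 + 103) = 0.49261.
Weighting each age-specific rate by interval width and survival:
  15–19: 5 × 16.4/1000 × 0.9763 = 0.08006
  20–24: 5 × 55.3/1000 × 0.9720 = 0.26876
  25–29: 5 × 126.7/1000 × 0.9625 = 0.60974
  30–34: 5 × 167.3/1000 × 0.9582 = 0.80153
  35–39: 5 × 88.8/1000 × 0.9426 = 0.41851
  40–44: 5 × 36.4/1000 × 0.9291 = 0.16910
  45–49: 5 × 8.9/1000 × 0.9254 = 0.04118
Sum = 2.38888
NRR = 0.49261 × 2.38888 = 1.17679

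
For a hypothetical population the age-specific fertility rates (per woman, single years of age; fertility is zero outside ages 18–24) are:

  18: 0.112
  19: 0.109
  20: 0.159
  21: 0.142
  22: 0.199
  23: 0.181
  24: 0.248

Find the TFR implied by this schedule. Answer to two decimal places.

Sum of ASFRs = 0.112 + 0.109 + 0.159 + 0.142 + 0.199 + 0.181 + 0.248 = 1.150
TFR = 1.15

1.15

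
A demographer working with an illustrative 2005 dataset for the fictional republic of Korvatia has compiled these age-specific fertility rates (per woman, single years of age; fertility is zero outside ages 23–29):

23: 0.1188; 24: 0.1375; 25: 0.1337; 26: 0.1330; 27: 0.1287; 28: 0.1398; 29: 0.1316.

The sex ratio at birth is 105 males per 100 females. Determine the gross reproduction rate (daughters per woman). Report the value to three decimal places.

0.450

Proportion female at birth = 100 / (100 + 105) = 0.48780.
Sum of ASFRs = 0.1188 + 0.1375 + 0.1337 + 0.1330 + 0.1287 + 0.1398 + 0.1316 = 0.9231
TFR = 0.9231
GRR = 0.48780 × 0.9231 = 0.45029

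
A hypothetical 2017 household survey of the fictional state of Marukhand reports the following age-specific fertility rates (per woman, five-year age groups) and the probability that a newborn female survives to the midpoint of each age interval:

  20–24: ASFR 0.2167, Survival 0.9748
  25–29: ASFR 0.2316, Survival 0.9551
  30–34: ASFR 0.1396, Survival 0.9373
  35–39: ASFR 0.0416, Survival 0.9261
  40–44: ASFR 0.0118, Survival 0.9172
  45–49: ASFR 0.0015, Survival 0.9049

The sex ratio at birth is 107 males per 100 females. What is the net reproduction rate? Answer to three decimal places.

Proportion female at birth = 100 / (100 + 107) = 0.48309.
Survival-weighted fertility by age (5·fₓ·Sₓ):
  20–24: 5 × 0.2167 × 0.9748 = 1.05620
  25–29: 5 × 0.2316 × 0.9551 = 1.10601
  30–34: 5 × 0.1396 × 0.9373 = 0.65424
  35–39: 5 × 0.0416 × 0.9261 = 0.19263
  40–44: 5 × 0.0118 × 0.9172 = 0.05411
  45–49: 5 × 0.0015 × 0.9049 = 0.00679
Sum = 3.06998
NRR = 0.48309 × 3.06998 = 1.48308

1.483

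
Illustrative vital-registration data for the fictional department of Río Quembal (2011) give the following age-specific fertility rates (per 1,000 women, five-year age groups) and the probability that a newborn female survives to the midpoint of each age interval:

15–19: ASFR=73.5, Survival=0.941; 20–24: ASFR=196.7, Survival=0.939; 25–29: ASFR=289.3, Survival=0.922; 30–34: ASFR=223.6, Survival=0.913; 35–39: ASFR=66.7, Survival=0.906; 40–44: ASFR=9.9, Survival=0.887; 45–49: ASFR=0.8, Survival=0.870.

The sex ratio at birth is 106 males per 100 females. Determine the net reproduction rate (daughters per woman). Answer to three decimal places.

Proportion female at birth = 100 / (100 + 106) = 0.48544.
Survival-weighted fertility by age (5·fₓ·Sₓ):
  15–19: 5 × 73.5/1000 × 0.941 = 0.34582
  20–24: 5 × 196.7/1000 × 0.939 = 0.92351
  25–29: 5 × 289.3/1000 × 0.922 = 1.33367
  30–34: 5 × 223.6/1000 × 0.913 = 1.02073
  35–39: 5 × 66.7/1000 × 0.906 = 0.30215
  40–44: 5 × 9.9/1000 × 0.887 = 0.04391
  45–49: 5 × 0.8/1000 × 0.870 = 0.00348
Sum = 3.97327
NRR = 0.48544 × 3.97327 = 1.92878
With NRR above 1 the population is above replacement fertility.

1.929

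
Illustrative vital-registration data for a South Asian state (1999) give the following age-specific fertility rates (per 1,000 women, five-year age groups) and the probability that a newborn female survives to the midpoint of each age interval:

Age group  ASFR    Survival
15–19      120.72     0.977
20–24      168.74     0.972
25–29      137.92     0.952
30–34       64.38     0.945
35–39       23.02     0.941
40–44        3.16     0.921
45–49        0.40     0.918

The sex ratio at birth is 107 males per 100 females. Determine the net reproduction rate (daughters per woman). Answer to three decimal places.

1.205

Proportion female at birth = 100 / (100 + 107) = 0.48309.
Each age group contributes 5 × ASFR × survival:
  15–19: 5 × 120.72/1000 × 0.977 = 0.58972
  20–24: 5 × 168.74/1000 × 0.972 = 0.82008
  25–29: 5 × 137.92/1000 × 0.952 = 0.65650
  30–34: 5 × 64.38/1000 × 0.945 = 0.30420
  35–39: 5 × 23.02/1000 × 0.941 = 0.10831
  40–44: 5 × 3.16/1000 × 0.921 = 0.01455
  45–49: 5 × 0.40/1000 × 0.918 = 0.00184
Sum = 2.49520
NRR = 0.48309 × 2.49520 = 1.20541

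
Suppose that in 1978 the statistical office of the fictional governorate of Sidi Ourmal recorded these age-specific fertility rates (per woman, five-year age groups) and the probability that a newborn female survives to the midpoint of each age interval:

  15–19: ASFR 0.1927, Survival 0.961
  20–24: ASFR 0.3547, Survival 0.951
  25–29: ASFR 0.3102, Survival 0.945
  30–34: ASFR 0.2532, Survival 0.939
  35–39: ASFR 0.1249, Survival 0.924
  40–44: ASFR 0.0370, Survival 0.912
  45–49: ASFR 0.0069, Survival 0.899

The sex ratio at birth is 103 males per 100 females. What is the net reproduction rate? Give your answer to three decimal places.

Proportion female at birth = 100 / (100 + 103) = 0.49261.
Per-age-group product (5 × ASFR × survival probability):
  15–19: 5 × 0.1927 × 0.961 = 0.92592
  20–24: 5 × 0.3547 × 0.951 = 1.68660
  25–29: 5 × 0.3102 × 0.945 = 1.46570
  30–34: 5 × 0.2532 × 0.939 = 1.18877
  35–39: 5 × 0.1249 × 0.924 = 0.57704
  40–44: 5 × 0.0370 × 0.912 = 0.16872
  45–49: 5 × 0.0069 × 0.899 = 0.03102
Sum = 6.04377
NRR = 0.49261 × 6.04377 = 2.97722
An NRR exceeding 1 indicates intrinsic growth under these rates.

2.977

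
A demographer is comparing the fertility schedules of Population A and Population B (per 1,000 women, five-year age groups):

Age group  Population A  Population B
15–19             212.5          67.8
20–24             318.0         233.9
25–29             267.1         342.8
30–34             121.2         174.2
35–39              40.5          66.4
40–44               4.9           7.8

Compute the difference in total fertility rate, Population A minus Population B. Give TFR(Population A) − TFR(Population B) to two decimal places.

Population A:
  Sum of ASFRs = 212.5 + 318.0 + 267.1 + 121.2 + 40.5 + 4.9 = 964.2
  TFR = 5 × 964.2 / 1000 = 4.821
Population B:
  Sum of ASFRs = 67.8 + 233.9 + 342.8 + 174.2 + 66.4 + 7.8 = 892.9
  TFR = 5 × 892.9 / 1000 = 4.4645
Difference = 4.821 − 4.4645 = 0.3565

0.36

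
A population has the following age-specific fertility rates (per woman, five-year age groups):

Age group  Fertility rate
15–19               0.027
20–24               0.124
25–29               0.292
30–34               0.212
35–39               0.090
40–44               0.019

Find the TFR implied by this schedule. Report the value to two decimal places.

Sum of ASFRs = 0.027 + 0.124 + 0.292 + 0.212 + 0.090 + 0.019 = 0.764
TFR = 5 × 0.764 = 3.82

3.82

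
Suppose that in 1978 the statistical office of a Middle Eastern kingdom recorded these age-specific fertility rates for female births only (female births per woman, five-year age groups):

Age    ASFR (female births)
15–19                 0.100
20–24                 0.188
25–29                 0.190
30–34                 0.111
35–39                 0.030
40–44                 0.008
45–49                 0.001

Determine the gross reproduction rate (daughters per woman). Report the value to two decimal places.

Sum of female ASFRs = 0.100 + 0.188 + 0.190 + 0.111 + 0.030 + 0.008 + 0.001 = 0.628
GRR = 5 × 0.628 = 3.14

3.14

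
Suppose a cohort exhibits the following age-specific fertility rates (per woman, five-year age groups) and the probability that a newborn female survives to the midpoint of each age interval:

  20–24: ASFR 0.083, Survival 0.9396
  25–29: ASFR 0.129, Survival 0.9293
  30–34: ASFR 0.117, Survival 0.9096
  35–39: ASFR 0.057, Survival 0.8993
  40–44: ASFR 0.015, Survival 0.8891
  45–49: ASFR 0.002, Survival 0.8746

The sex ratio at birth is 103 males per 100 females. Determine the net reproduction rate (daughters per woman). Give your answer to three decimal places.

0.913

Proportion female at birth = 100 / (100 + 103) = 0.49261.
Weighting each age-specific rate by interval width and survival:
  20–24: 5 × 0.083 × 0.9396 = 0.38993
  25–29: 5 × 0.129 × 0.9293 = 0.59940
  30–34: 5 × 0.117 × 0.9096 = 0.53212
  35–39: 5 × 0.057 × 0.8993 = 0.25630
  40–44: 5 × 0.015 × 0.8891 = 0.06668
  45–49: 5 × 0.002 × 0.8746 = 0.00875
Sum = 1.85318
NRR = 0.49261 × 1.85318 = 0.91289
With NRR below 1 the population is below replacement fertility.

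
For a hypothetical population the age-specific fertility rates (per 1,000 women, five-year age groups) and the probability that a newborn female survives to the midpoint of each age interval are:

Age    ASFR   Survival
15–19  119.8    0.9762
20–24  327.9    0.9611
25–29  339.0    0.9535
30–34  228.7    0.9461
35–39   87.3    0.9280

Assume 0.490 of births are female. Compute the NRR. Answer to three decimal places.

2.579

Proportion female at birth = 0.490.
Weighting each age-specific rate by interval width and survival:
  15–19: 5 × 119.8/1000 × 0.9762 = 0.58474
  20–24: 5 × 327.9/1000 × 0.9611 = 1.57572
  25–29: 5 × 339.0/1000 × 0.9535 = 1.61618
  30–34: 5 × 228.7/1000 × 0.9461 = 1.08187
  35–39: 5 × 87.3/1000 × 0.9280 = 0.40507
Sum = 5.26358
NRR = 0.490 × 5.26358 = 2.57915
An NRR exceeding 1 indicates intrinsic growth under these rates.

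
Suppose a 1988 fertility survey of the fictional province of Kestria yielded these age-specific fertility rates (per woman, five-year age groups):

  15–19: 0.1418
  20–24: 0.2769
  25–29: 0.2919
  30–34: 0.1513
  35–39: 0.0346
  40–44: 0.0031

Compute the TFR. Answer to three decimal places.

Sum of ASFRs = 0.1418 + 0.2769 + 0.2919 + 0.1513 + 0.0346 + 0.0031 = 0.8996
TFR = 5 × 0.8996 = 4.498

4.498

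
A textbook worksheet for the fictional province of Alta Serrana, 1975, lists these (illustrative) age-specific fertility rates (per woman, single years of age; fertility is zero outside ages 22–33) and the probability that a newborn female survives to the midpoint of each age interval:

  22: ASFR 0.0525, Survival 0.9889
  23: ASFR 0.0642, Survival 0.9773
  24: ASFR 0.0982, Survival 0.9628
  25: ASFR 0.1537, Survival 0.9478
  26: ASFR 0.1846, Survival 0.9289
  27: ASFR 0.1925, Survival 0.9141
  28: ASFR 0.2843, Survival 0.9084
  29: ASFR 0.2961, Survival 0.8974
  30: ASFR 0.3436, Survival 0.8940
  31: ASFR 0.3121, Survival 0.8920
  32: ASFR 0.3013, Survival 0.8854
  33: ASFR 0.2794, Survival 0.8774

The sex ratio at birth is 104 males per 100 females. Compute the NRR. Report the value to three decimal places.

1.139

Proportion female at birth = 100 / (100 + 104) = 0.49020.
Each age group contributes 1 × ASFR × survival:
  22: 1 × 0.0525 × 0.9889 = 0.05192
  23: 1 × 0.0642 × 0.9773 = 0.06274
  24: 1 × 0.0982 × 0.9628 = 0.09455
  25: 1 × 0.1537 × 0.9478 = 0.14568
  26: 1 × 0.1846 × 0.9289 = 0.17147
  27: 1 × 0.1925 × 0.9141 = 0.17596
  28: 1 × 0.2843 × 0.9084 = 0.25826
  29: 1 × 0.2961 × 0.8974 = 0.26572
  30: 1 × 0.3436 × 0.8940 = 0.30718
  31: 1 × 0.3121 × 0.8920 = 0.27839
  32: 1 × 0.3013 × 0.8854 = 0.26677
  33: 1 × 0.2794 × 0.8774 = 0.24515
Sum = 2.32379
NRR = 0.49020 × 2.32379 = 1.13912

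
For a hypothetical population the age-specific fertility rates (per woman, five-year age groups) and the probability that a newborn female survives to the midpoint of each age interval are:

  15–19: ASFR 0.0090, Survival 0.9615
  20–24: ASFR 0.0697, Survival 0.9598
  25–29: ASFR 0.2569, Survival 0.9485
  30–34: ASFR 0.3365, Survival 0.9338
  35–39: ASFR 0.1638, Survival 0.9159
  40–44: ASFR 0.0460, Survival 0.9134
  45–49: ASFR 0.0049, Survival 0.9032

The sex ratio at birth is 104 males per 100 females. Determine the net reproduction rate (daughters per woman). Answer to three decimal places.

Proportion female at birth = 100 / (100 + 104) = 0.49020.
Weighting each age-specific rate by interval width and survival:
  15–19: 5 × 0.0090 × 0.9615 = 0.04327
  20–24: 5 × 0.0697 × 0.9598 = 0.33449
  25–29: 5 × 0.2569 × 0.9485 = 1.21835
  30–34: 5 × 0.3365 × 0.9338 = 1.57112
  35–39: 5 × 0.1638 × 0.9159 = 0.75012
  40–44: 5 × 0.0460 × 0.9134 = 0.21008
  45–49: 5 × 0.0049 × 0.9032 = 0.02213
Sum = 4.14956
NRR = 0.49020 × 4.14956 = 2.03411

2.034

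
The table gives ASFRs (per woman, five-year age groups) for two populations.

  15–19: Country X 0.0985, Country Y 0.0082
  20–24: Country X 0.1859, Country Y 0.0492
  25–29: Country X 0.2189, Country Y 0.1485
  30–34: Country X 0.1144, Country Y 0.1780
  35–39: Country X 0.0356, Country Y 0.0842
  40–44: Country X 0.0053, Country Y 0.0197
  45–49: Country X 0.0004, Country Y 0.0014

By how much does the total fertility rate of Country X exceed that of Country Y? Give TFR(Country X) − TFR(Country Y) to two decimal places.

Country X:
  Sum of ASFRs = 0.0985 + 0.1859 + 0.2189 + 0.1144 + 0.0356 + 0.0053 + 0.0004 = 0.6590
  TFR = 5 × 0.6590 = 3.295
Country Y:
  Sum of ASFRs = 0.0082 + 0.0492 + 0.1485 + 0.1780 + 0.0842 + 0.0197 + 0.0014 = 0.4892
  TFR = 5 × 0.4892 = 2.446
Difference = 3.295 − 2.446 = 0.849

0.85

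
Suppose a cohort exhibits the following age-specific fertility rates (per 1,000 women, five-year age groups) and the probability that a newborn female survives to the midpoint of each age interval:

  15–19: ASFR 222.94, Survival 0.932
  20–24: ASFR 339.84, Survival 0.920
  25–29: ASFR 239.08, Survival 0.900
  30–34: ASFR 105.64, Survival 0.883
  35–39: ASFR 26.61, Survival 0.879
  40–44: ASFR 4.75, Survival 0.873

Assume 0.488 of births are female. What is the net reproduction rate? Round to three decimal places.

Proportion female at birth = 0.488.
Per-age-group product (5 × ASFR × survival probability):
  15–19: 5 × 222.94/1000 × 0.932 = 1.03890
  20–24: 5 × 339.84/1000 × 0.920 = 1.56326
  25–29: 5 × 239.08/1000 × 0.900 = 1.07586
  30–34: 5 × 105.64/1000 × 0.883 = 0.46640
  35–39: 5 × 26.61/1000 × 0.879 = 0.11695
  40–44: 5 × 4.75/1000 × 0.873 = 0.02073
Sum = 4.28210
NRR = 0.488 × 4.28210 = 2.08966
NRR > 1, so each generation more than replaces itself.

2.090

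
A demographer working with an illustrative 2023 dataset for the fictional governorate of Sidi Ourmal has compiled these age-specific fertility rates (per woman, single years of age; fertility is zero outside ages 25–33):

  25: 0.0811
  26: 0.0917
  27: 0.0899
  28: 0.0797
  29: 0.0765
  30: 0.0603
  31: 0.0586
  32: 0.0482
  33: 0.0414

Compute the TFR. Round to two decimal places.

0.63

Sum of ASFRs = 0.0811 + 0.0917 + 0.0899 + 0.0797 + 0.0765 + 0.0603 + 0.0586 + 0.0482 + 0.0414 = 0.6274
TFR = 0.6274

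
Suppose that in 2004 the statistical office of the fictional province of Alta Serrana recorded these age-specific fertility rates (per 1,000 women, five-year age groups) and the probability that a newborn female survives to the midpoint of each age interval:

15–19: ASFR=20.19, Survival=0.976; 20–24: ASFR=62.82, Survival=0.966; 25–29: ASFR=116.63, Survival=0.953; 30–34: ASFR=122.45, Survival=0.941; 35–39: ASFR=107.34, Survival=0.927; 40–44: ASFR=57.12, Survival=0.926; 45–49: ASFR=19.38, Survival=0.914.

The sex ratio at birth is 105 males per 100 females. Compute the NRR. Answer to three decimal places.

1.163

Proportion female at birth = 100 / (100 + 105) = 0.48780.
Per-age-group product (5 × ASFR × survival probability):
  15–19: 5 × 20.19/1000 × 0.976 = 0.09853
  20–24: 5 × 62.82/1000 × 0.966 = 0.30342
  25–29: 5 × 116.63/1000 × 0.953 = 0.55574
  30–34: 5 × 122.45/1000 × 0.941 = 0.57613
  35–39: 5 × 107.34/1000 × 0.927 = 0.49752
  40–44: 5 × 57.12/1000 × 0.926 = 0.26447
  45–49: 5 × 19.38/1000 × 0.914 = 0.08857
Sum = 2.38438
NRR = 0.48780 × 2.38438 = 1.16310
With NRR above 1 the population is above replacement fertility.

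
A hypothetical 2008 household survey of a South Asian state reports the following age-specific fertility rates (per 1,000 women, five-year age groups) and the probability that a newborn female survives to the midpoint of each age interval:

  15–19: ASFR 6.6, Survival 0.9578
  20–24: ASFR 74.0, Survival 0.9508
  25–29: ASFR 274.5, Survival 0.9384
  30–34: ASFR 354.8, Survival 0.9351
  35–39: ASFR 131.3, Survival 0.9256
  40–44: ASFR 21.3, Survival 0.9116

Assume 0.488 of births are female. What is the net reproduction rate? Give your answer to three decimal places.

Proportion female at birth = 0.488.
Each age group contributes 5 × ASFR × survival:
  15–19: 5 × 6.6/1000 × 0.9578 = 0.03161
  20–24: 5 × 74.0/1000 × 0.9508 = 0.35180
  25–29: 5 × 274.5/1000 × 0.9384 = 1.28795
  30–34: 5 × 354.8/1000 × 0.9351 = 1.65887
  35–39: 5 × 131.3/1000 × 0.9256 = 0.60766
  40–44: 5 × 21.3/1000 × 0.9116 = 0.09709
Sum = 4.03498
NRR = 0.488 × 4.03498 = 1.96907

1.969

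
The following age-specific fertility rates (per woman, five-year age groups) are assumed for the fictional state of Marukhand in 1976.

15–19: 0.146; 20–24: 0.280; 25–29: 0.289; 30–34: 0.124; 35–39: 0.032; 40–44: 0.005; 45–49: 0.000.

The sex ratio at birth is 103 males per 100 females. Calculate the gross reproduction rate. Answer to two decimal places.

2.16

Proportion female at birth = 100 / (100 + 103) = 0.49261.
Sum of ASFRs = 0.146 + 0.280 + 0.289 + 0.124 + 0.032 + 0.005 + 0.000 = 0.876
TFR = 5 × 0.876 = 4.38
GRR = 0.49261 × 4.38 = 2.15763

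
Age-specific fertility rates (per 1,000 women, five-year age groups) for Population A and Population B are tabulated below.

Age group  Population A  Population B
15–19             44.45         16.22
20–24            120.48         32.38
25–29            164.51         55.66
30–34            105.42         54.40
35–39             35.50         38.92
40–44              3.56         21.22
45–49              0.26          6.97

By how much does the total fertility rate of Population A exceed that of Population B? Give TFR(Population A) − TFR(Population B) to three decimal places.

Population A:
  Sum of ASFRs = 44.45 + 120.48 + 164.51 + 105.42 + 35.50 + 3.56 + 0.26 = 474.18
  TFR = 5 × 474.18 / 1000 = 2.3709
Population B:
  Sum of ASFRs = 16.22 + 32.38 + 55.66 + 54.40 + 38.92 + 21.22 + 6.97 = 225.77
  TFR = 5 × 225.77 / 1000 = 1.12885
Difference = 2.3709 − 1.12885 = 1.24205

1.242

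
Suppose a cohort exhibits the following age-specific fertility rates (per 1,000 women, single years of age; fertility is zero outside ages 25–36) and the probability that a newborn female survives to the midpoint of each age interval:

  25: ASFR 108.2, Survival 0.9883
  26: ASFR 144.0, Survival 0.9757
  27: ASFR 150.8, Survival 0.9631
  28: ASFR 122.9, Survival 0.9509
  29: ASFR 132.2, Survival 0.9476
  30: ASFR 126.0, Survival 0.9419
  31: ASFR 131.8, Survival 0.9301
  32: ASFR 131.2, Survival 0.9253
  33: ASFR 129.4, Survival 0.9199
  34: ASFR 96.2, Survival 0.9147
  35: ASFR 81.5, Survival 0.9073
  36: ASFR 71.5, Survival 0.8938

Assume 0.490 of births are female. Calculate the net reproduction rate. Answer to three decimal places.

Proportion female at birth = 0.490.
Weighting each age-specific rate by interval width and survival:
  25: 1 × 108.2/1000 × 0.9883 = 0.10693
  26: 1 × 144.0/1000 × 0.9757 = 0.14050
  27: 1 × 150.8/1000 × 0.9631 = 0.14524
  28: 1 × 122.9/1000 × 0.9509 = 0.11687
  29: 1 × 132.2/1000 × 0.9476 = 0.12527
  30: 1 × 126.0/1000 × 0.9419 = 0.11868
  31: 1 × 131.8/1000 × 0.9301 = 0.12259
  32: 1 × 131.2/1000 × 0.9253 = 0.12140
  33: 1 × 129.4/1000 × 0.9199 = 0.11904
  34: 1 × 96.2/1000 × 0.9147 = 0.08799
  35: 1 × 81.5/1000 × 0.9073 = 0.07394
  36: 1 × 71.5/1000 × 0.8938 = 0.06391
Sum = 1.34236
NRR = 0.490 × 1.34236 = 0.65776
An NRR under 1 implies long-run decline under these rates.

0.658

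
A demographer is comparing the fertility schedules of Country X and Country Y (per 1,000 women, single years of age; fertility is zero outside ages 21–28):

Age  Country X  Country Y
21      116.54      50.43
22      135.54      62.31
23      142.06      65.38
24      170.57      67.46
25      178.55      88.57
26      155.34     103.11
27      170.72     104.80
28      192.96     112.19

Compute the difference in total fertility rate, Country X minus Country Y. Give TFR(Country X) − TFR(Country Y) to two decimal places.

Country X:
  Sum of ASFRs = 116.54 + 135.54 + 142.06 + 170.57 + 178.55 + 155.34 + 170.72 + 192.96 = 1262.28
  TFR = 1262.28 / 1000 = 1.26228
Country Y:
  Sum of ASFRs = 50.43 + 62.31 + 65.38 + 67.46 + 88.57 + 103.11 + 104.80 + 112.19 = 654.25
  TFR = 654.25 / 1000 = 0.65425
Difference = 1.26228 − 0.65425 = 0.60803

0.61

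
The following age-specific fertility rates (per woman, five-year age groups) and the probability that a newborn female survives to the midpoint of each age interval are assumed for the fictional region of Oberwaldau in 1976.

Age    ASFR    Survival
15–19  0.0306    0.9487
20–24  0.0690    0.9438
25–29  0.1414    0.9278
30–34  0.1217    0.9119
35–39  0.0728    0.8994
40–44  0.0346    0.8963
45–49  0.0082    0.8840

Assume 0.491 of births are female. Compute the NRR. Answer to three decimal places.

Proportion female at birth = 0.491.
Each age group contributes 5 × ASFR × survival:
  15–19: 5 × 0.0306 × 0.9487 = 0.14515
  20–24: 5 × 0.0690 × 0.9438 = 0.32561
  25–29: 5 × 0.1414 × 0.9278 = 0.65595
  30–34: 5 × 0.1217 × 0.9119 = 0.55489
  35–39: 5 × 0.0728 × 0.8994 = 0.32738
  40–44: 5 × 0.0346 × 0.8963 = 0.15506
  45–49: 5 × 0.0082 × 0.8840 = 0.03624
Sum = 2.20028
NRR = 0.491 × 2.20028 = 1.08034
With NRR above 1 the population is above replacement fertility.

1.080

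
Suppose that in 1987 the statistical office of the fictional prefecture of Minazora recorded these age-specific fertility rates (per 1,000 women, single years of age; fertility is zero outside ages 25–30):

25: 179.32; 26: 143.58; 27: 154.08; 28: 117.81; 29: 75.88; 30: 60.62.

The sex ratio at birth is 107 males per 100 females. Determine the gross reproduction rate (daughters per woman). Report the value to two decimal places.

Proportion female at birth = 100 / (100 + 107) = 0.48309.
Sum of ASFRs = 179.32 + 143.58 + 154.08 + 117.81 + 75.88 + 60.62 = 731.29
TFR = 731.29 / 1000 = 0.73129
GRR = 0.48309 × 0.73129 = 0.35328

0.35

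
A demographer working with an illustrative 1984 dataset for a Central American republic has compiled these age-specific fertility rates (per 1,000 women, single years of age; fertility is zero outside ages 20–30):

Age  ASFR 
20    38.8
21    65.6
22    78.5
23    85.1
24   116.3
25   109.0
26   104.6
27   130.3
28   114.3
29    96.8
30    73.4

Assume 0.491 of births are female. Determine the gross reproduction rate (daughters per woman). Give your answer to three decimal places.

Proportion female at birth = 0.491.
Sum of ASFRs = 38.8 + 65.6 + 78.5 + 85.1 + 116.3 + 109.0 + 104.6 + 130.3 + 114.3 + 96.8 + 73.4 = 1012.7
TFR = 1012.7 / 1000 = 1.0127
GRR = 0.491 × 1.0127 = 0.49724

0.497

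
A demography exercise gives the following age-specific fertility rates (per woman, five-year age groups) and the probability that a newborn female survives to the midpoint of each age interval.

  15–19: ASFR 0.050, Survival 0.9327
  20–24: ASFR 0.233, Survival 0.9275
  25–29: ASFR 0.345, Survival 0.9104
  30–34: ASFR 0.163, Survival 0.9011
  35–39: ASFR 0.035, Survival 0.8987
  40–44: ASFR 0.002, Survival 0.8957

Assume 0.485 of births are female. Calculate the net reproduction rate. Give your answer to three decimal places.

1.836

Proportion female at birth = 0.485.
Per-age-group product (5 × ASFR × survival probability):
  15–19: 5 × 0.050 × 0.9327 = 0.23318
  20–24: 5 × 0.233 × 0.9275 = 1.08054
  25–29: 5 × 0.345 × 0.9104 = 1.57044
  30–34: 5 × 0.163 × 0.9011 = 0.73440
  35–39: 5 × 0.035 × 0.8987 = 0.15727
  40–44: 5 × 0.002 × 0.8957 = 0.00896
Sum = 3.78479
NRR = 0.485 × 3.78479 = 1.83562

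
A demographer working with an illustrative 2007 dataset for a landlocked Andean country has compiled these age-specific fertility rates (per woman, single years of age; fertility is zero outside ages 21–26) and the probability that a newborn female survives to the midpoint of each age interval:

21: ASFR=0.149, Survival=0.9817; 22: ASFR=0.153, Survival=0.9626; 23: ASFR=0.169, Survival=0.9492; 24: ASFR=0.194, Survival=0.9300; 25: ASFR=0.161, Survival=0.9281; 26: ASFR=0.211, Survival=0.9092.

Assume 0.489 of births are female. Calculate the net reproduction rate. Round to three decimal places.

Proportion female at birth = 0.489.
Survival-weighted fertility by age (1·fₓ·Sₓ):
  21: 1 × 0.149 × 0.9817 = 0.14627
  22: 1 × 0.153 × 0.9626 = 0.14728
  23: 1 × 0.169 × 0.9492 = 0.16041
  24: 1 × 0.194 × 0.9300 = 0.18042
  25: 1 × 0.161 × 0.9281 = 0.14942
  26: 1 × 0.211 × 0.9092 = 0.19184
Sum = 0.97564
NRR = 0.489 × 0.97564 = 0.47709

0.477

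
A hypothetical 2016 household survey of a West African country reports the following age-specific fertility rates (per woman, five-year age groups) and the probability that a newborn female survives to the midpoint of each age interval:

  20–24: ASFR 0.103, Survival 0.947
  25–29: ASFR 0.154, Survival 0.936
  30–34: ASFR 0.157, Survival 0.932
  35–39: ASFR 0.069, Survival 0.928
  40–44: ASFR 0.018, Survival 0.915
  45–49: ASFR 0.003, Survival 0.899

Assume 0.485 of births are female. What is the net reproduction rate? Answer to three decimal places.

1.143

Proportion female at birth = 0.485.
Each age group contributes 5 × ASFR × survival:
  20–24: 5 × 0.103 × 0.947 = 0.48771
  25–29: 5 × 0.154 × 0.936 = 0.72072
  30–34: 5 × 0.157 × 0.932 = 0.73162
  35–39: 5 × 0.069 × 0.928 = 0.32016
  40–44: 5 × 0.018 × 0.915 = 0.08235
  45–49: 5 × 0.003 × 0.899 = 0.01349
Sum = 2.35605
NRR = 0.485 × 2.35605 = 1.14268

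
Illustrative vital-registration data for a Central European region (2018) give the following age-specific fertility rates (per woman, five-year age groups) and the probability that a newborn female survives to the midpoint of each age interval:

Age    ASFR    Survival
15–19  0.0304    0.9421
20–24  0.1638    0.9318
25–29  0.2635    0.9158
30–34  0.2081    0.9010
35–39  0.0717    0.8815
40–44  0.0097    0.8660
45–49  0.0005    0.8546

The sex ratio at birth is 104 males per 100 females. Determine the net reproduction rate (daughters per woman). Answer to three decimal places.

1.672

Proportion female at birth = 100 / (100 + 104) = 0.49020.
Per-age-group product (5 × ASFR × survival probability):
  15–19: 5 × 0.0304 × 0.9421 = 0.14320
  20–24: 5 × 0.1638 × 0.9318 = 0.76314
  25–29: 5 × 0.2635 × 0.9158 = 1.20657
  30–34: 5 × 0.2081 × 0.9010 = 0.93749
  35–39: 5 × 0.0717 × 0.8815 = 0.31602
  40–44: 5 × 0.0097 × 0.8660 = 0.04200
  45–49: 5 × 0.0005 × 0.8546 = 0.00214
Sum = 3.41056
NRR = 0.49020 × 3.41056 = 1.67186
An NRR exceeding 1 indicates intrinsic growth under these rates.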